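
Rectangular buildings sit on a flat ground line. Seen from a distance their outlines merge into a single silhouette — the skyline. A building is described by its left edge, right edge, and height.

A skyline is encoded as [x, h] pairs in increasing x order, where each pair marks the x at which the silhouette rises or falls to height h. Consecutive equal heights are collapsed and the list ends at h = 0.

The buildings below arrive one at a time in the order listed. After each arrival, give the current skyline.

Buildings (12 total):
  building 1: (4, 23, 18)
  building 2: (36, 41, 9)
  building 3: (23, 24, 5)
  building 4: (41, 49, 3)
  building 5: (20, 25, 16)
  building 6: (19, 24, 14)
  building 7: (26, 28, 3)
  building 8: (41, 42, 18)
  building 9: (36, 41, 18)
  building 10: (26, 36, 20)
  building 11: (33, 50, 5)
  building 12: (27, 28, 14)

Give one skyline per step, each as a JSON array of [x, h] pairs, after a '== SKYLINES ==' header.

== SKYLINES ==
[[4,18],[23,0]]
[[4,18],[23,0],[36,9],[41,0]]
[[4,18],[23,5],[24,0],[36,9],[41,0]]
[[4,18],[23,5],[24,0],[36,9],[41,3],[49,0]]
[[4,18],[23,16],[25,0],[36,9],[41,3],[49,0]]
[[4,18],[23,16],[25,0],[36,9],[41,3],[49,0]]
[[4,18],[23,16],[25,0],[26,3],[28,0],[36,9],[41,3],[49,0]]
[[4,18],[23,16],[25,0],[26,3],[28,0],[36,9],[41,18],[42,3],[49,0]]
[[4,18],[23,16],[25,0],[26,3],[28,0],[36,18],[42,3],[49,0]]
[[4,18],[23,16],[25,0],[26,20],[36,18],[42,3],[49,0]]
[[4,18],[23,16],[25,0],[26,20],[36,18],[42,5],[50,0]]
[[4,18],[23,16],[25,0],[26,20],[36,18],[42,5],[50,0]]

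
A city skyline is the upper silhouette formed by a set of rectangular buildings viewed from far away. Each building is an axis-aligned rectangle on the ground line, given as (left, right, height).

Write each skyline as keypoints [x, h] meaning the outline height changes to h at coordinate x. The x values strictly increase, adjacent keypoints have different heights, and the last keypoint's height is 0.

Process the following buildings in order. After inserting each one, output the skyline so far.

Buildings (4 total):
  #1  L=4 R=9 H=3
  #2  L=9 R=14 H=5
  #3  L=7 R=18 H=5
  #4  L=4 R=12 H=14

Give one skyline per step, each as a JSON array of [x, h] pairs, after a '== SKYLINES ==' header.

== SKYLINES ==
[[4,3],[9,0]]
[[4,3],[9,5],[14,0]]
[[4,3],[7,5],[18,0]]
[[4,14],[12,5],[18,0]]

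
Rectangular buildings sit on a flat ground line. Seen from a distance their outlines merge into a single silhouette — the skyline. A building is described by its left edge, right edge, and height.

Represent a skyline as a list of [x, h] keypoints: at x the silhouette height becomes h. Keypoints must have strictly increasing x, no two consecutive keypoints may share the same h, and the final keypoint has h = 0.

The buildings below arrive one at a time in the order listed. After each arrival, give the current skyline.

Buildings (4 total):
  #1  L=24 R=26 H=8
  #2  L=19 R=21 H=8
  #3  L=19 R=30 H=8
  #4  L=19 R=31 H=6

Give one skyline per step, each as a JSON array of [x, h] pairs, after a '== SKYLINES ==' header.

== SKYLINES ==
[[24,8],[26,0]]
[[19,8],[21,0],[24,8],[26,0]]
[[19,8],[30,0]]
[[19,8],[30,6],[31,0]]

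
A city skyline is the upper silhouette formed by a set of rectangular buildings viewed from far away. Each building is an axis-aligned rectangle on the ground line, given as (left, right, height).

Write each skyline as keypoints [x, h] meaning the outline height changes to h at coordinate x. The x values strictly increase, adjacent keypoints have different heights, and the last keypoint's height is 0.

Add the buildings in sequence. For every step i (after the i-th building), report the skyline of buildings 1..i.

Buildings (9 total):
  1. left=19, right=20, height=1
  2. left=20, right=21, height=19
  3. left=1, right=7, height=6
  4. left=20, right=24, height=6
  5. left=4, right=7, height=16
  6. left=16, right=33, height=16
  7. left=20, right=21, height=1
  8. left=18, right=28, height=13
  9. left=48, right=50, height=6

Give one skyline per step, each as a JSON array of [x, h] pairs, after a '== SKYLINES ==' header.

== SKYLINES ==
[[19,1],[20,0]]
[[19,1],[20,19],[21,0]]
[[1,6],[7,0],[19,1],[20,19],[21,0]]
[[1,6],[7,0],[19,1],[20,19],[21,6],[24,0]]
[[1,6],[4,16],[7,0],[19,1],[20,19],[21,6],[24,0]]
[[1,6],[4,16],[7,0],[16,16],[20,19],[21,16],[33,0]]
[[1,6],[4,16],[7,0],[16,16],[20,19],[21,16],[33,0]]
[[1,6],[4,16],[7,0],[16,16],[20,19],[21,16],[33,0]]
[[1,6],[4,16],[7,0],[16,16],[20,19],[21,16],[33,0],[48,6],[50,0]]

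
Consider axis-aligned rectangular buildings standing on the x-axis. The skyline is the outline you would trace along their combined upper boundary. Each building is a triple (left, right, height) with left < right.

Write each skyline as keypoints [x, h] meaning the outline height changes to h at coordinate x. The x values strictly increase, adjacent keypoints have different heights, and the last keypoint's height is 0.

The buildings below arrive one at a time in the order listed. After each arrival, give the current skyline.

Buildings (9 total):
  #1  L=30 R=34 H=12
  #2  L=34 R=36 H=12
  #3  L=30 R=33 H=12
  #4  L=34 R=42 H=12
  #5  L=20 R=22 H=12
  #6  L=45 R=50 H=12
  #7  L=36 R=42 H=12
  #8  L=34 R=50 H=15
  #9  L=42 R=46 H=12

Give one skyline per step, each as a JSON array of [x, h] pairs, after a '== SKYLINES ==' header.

== SKYLINES ==
[[30,12],[34,0]]
[[30,12],[36,0]]
[[30,12],[36,0]]
[[30,12],[42,0]]
[[20,12],[22,0],[30,12],[42,0]]
[[20,12],[22,0],[30,12],[42,0],[45,12],[50,0]]
[[20,12],[22,0],[30,12],[42,0],[45,12],[50,0]]
[[20,12],[22,0],[30,12],[34,15],[50,0]]
[[20,12],[22,0],[30,12],[34,15],[50,0]]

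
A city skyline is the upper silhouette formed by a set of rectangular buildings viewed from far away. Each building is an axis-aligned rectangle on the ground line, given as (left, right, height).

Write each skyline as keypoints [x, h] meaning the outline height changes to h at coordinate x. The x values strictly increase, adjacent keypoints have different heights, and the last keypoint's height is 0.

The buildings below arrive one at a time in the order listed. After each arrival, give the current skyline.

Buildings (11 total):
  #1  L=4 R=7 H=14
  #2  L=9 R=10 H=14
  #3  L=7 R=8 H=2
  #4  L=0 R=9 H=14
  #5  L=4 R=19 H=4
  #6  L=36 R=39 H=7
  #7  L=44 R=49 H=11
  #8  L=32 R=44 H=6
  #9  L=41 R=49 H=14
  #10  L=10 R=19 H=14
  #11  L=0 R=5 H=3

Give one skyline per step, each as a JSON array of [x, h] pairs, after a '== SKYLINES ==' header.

== SKYLINES ==
[[4,14],[7,0]]
[[4,14],[7,0],[9,14],[10,0]]
[[4,14],[7,2],[8,0],[9,14],[10,0]]
[[0,14],[10,0]]
[[0,14],[10,4],[19,0]]
[[0,14],[10,4],[19,0],[36,7],[39,0]]
[[0,14],[10,4],[19,0],[36,7],[39,0],[44,11],[49,0]]
[[0,14],[10,4],[19,0],[32,6],[36,7],[39,6],[44,11],[49,0]]
[[0,14],[10,4],[19,0],[32,6],[36,7],[39,6],[41,14],[49,0]]
[[0,14],[19,0],[32,6],[36,7],[39,6],[41,14],[49,0]]
[[0,14],[19,0],[32,6],[36,7],[39,6],[41,14],[49,0]]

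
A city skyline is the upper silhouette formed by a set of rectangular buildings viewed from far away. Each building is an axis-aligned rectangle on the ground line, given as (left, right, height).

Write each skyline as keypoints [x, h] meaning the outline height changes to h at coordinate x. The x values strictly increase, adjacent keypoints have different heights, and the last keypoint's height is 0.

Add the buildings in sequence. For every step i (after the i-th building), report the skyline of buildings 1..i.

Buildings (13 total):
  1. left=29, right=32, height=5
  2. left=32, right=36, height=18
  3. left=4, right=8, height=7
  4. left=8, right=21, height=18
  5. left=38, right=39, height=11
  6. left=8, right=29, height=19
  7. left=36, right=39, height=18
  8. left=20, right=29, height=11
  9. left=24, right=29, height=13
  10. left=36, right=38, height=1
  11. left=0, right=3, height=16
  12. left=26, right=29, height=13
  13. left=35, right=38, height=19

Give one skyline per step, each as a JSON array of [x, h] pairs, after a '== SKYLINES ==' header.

== SKYLINES ==
[[29,5],[32,0]]
[[29,5],[32,18],[36,0]]
[[4,7],[8,0],[29,5],[32,18],[36,0]]
[[4,7],[8,18],[21,0],[29,5],[32,18],[36,0]]
[[4,7],[8,18],[21,0],[29,5],[32,18],[36,0],[38,11],[39,0]]
[[4,7],[8,19],[29,5],[32,18],[36,0],[38,11],[39,0]]
[[4,7],[8,19],[29,5],[32,18],[39,0]]
[[4,7],[8,19],[29,5],[32,18],[39,0]]
[[4,7],[8,19],[29,5],[32,18],[39,0]]
[[4,7],[8,19],[29,5],[32,18],[39,0]]
[[0,16],[3,0],[4,7],[8,19],[29,5],[32,18],[39,0]]
[[0,16],[3,0],[4,7],[8,19],[29,5],[32,18],[39,0]]
[[0,16],[3,0],[4,7],[8,19],[29,5],[32,18],[35,19],[38,18],[39,0]]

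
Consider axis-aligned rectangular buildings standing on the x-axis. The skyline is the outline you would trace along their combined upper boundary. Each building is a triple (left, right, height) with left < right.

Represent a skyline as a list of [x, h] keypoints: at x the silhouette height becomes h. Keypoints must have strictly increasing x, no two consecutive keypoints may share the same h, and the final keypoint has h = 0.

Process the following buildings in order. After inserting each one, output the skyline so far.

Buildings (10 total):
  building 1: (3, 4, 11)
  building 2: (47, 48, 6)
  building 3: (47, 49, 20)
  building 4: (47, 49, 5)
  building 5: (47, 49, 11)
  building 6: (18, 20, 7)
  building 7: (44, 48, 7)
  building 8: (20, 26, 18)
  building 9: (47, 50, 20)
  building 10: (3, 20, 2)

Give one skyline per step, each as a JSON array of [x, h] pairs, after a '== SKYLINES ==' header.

== SKYLINES ==
[[3,11],[4,0]]
[[3,11],[4,0],[47,6],[48,0]]
[[3,11],[4,0],[47,20],[49,0]]
[[3,11],[4,0],[47,20],[49,0]]
[[3,11],[4,0],[47,20],[49,0]]
[[3,11],[4,0],[18,7],[20,0],[47,20],[49,0]]
[[3,11],[4,0],[18,7],[20,0],[44,7],[47,20],[49,0]]
[[3,11],[4,0],[18,7],[20,18],[26,0],[44,7],[47,20],[49,0]]
[[3,11],[4,0],[18,7],[20,18],[26,0],[44,7],[47,20],[50,0]]
[[3,11],[4,2],[18,7],[20,18],[26,0],[44,7],[47,20],[50,0]]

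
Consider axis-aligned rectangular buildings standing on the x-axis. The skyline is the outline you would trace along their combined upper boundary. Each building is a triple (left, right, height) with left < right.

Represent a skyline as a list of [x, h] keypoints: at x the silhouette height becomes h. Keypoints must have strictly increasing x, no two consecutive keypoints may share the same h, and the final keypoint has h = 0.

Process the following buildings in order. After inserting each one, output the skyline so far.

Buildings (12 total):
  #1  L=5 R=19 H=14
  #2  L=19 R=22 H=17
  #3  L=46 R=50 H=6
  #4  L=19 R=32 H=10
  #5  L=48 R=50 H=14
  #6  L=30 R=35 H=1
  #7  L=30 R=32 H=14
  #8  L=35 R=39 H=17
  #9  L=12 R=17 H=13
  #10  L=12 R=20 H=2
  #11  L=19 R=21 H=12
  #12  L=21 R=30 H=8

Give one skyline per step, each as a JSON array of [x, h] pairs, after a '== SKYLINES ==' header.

== SKYLINES ==
[[5,14],[19,0]]
[[5,14],[19,17],[22,0]]
[[5,14],[19,17],[22,0],[46,6],[50,0]]
[[5,14],[19,17],[22,10],[32,0],[46,6],[50,0]]
[[5,14],[19,17],[22,10],[32,0],[46,6],[48,14],[50,0]]
[[5,14],[19,17],[22,10],[32,1],[35,0],[46,6],[48,14],[50,0]]
[[5,14],[19,17],[22,10],[30,14],[32,1],[35,0],[46,6],[48,14],[50,0]]
[[5,14],[19,17],[22,10],[30,14],[32,1],[35,17],[39,0],[46,6],[48,14],[50,0]]
[[5,14],[19,17],[22,10],[30,14],[32,1],[35,17],[39,0],[46,6],[48,14],[50,0]]
[[5,14],[19,17],[22,10],[30,14],[32,1],[35,17],[39,0],[46,6],[48,14],[50,0]]
[[5,14],[19,17],[22,10],[30,14],[32,1],[35,17],[39,0],[46,6],[48,14],[50,0]]
[[5,14],[19,17],[22,10],[30,14],[32,1],[35,17],[39,0],[46,6],[48,14],[50,0]]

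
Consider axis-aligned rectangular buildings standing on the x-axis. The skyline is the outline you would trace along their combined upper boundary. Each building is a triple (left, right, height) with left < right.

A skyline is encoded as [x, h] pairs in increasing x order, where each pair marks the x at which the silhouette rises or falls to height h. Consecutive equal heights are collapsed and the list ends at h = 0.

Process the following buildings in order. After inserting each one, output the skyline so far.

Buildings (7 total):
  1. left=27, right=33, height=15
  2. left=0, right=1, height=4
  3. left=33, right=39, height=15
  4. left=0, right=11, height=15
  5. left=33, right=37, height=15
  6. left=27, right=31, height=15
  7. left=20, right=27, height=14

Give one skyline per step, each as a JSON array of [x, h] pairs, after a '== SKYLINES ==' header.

== SKYLINES ==
[[27,15],[33,0]]
[[0,4],[1,0],[27,15],[33,0]]
[[0,4],[1,0],[27,15],[39,0]]
[[0,15],[11,0],[27,15],[39,0]]
[[0,15],[11,0],[27,15],[39,0]]
[[0,15],[11,0],[27,15],[39,0]]
[[0,15],[11,0],[20,14],[27,15],[39,0]]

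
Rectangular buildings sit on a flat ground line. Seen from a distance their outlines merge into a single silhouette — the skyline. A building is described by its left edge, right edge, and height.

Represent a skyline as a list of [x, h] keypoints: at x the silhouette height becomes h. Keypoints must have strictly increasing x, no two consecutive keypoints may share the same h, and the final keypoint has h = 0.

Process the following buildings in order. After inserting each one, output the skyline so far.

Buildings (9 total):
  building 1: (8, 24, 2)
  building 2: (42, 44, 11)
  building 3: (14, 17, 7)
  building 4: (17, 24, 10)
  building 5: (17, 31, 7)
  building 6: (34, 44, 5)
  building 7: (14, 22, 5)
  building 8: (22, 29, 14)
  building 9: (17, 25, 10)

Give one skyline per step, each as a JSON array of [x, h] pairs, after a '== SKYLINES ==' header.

== SKYLINES ==
[[8,2],[24,0]]
[[8,2],[24,0],[42,11],[44,0]]
[[8,2],[14,7],[17,2],[24,0],[42,11],[44,0]]
[[8,2],[14,7],[17,10],[24,0],[42,11],[44,0]]
[[8,2],[14,7],[17,10],[24,7],[31,0],[42,11],[44,0]]
[[8,2],[14,7],[17,10],[24,7],[31,0],[34,5],[42,11],[44,0]]
[[8,2],[14,7],[17,10],[24,7],[31,0],[34,5],[42,11],[44,0]]
[[8,2],[14,7],[17,10],[22,14],[29,7],[31,0],[34,5],[42,11],[44,0]]
[[8,2],[14,7],[17,10],[22,14],[29,7],[31,0],[34,5],[42,11],[44,0]]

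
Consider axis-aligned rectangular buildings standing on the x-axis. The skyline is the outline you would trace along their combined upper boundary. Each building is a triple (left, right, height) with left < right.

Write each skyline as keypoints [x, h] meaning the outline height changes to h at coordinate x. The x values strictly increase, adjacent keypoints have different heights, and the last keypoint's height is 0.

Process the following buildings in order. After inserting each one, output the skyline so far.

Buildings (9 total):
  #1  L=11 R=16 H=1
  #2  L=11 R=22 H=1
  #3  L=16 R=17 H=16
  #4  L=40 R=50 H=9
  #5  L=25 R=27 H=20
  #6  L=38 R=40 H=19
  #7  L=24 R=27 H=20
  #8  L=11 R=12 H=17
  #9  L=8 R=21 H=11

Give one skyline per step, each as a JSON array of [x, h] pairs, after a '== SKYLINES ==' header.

== SKYLINES ==
[[11,1],[16,0]]
[[11,1],[22,0]]
[[11,1],[16,16],[17,1],[22,0]]
[[11,1],[16,16],[17,1],[22,0],[40,9],[50,0]]
[[11,1],[16,16],[17,1],[22,0],[25,20],[27,0],[40,9],[50,0]]
[[11,1],[16,16],[17,1],[22,0],[25,20],[27,0],[38,19],[40,9],[50,0]]
[[11,1],[16,16],[17,1],[22,0],[24,20],[27,0],[38,19],[40,9],[50,0]]
[[11,17],[12,1],[16,16],[17,1],[22,0],[24,20],[27,0],[38,19],[40,9],[50,0]]
[[8,11],[11,17],[12,11],[16,16],[17,11],[21,1],[22,0],[24,20],[27,0],[38,19],[40,9],[50,0]]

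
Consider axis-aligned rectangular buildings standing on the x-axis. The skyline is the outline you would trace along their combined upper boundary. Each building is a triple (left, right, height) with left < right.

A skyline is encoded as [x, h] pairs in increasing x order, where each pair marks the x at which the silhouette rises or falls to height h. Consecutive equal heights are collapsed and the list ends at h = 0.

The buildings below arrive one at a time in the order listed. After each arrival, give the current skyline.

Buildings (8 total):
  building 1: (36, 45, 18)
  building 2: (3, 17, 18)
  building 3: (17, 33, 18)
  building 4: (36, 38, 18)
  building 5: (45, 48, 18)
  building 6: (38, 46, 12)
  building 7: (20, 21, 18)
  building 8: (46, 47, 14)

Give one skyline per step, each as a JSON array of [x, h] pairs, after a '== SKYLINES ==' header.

== SKYLINES ==
[[36,18],[45,0]]
[[3,18],[17,0],[36,18],[45,0]]
[[3,18],[33,0],[36,18],[45,0]]
[[3,18],[33,0],[36,18],[45,0]]
[[3,18],[33,0],[36,18],[48,0]]
[[3,18],[33,0],[36,18],[48,0]]
[[3,18],[33,0],[36,18],[48,0]]
[[3,18],[33,0],[36,18],[48,0]]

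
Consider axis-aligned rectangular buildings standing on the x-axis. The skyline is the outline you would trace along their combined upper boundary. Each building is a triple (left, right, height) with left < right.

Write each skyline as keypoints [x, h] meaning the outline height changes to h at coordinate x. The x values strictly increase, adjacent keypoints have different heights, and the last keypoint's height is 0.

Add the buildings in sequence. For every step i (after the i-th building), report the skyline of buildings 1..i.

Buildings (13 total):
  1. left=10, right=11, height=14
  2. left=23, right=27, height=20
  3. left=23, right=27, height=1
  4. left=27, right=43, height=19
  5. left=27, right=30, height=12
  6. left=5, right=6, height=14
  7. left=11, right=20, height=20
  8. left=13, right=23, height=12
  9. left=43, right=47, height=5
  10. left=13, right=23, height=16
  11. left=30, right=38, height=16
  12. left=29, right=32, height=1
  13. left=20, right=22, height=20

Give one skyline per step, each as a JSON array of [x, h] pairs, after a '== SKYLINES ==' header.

== SKYLINES ==
[[10,14],[11,0]]
[[10,14],[11,0],[23,20],[27,0]]
[[10,14],[11,0],[23,20],[27,0]]
[[10,14],[11,0],[23,20],[27,19],[43,0]]
[[10,14],[11,0],[23,20],[27,19],[43,0]]
[[5,14],[6,0],[10,14],[11,0],[23,20],[27,19],[43,0]]
[[5,14],[6,0],[10,14],[11,20],[20,0],[23,20],[27,19],[43,0]]
[[5,14],[6,0],[10,14],[11,20],[20,12],[23,20],[27,19],[43,0]]
[[5,14],[6,0],[10,14],[11,20],[20,12],[23,20],[27,19],[43,5],[47,0]]
[[5,14],[6,0],[10,14],[11,20],[20,16],[23,20],[27,19],[43,5],[47,0]]
[[5,14],[6,0],[10,14],[11,20],[20,16],[23,20],[27,19],[43,5],[47,0]]
[[5,14],[6,0],[10,14],[11,20],[20,16],[23,20],[27,19],[43,5],[47,0]]
[[5,14],[6,0],[10,14],[11,20],[22,16],[23,20],[27,19],[43,5],[47,0]]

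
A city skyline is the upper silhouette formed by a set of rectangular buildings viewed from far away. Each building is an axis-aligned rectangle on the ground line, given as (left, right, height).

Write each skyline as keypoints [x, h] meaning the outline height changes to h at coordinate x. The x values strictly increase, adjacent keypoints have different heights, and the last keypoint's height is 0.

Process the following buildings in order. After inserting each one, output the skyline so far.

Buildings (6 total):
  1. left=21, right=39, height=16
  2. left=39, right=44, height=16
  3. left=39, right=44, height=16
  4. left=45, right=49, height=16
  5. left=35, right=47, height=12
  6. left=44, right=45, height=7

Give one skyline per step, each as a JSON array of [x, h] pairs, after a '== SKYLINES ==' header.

== SKYLINES ==
[[21,16],[39,0]]
[[21,16],[44,0]]
[[21,16],[44,0]]
[[21,16],[44,0],[45,16],[49,0]]
[[21,16],[44,12],[45,16],[49,0]]
[[21,16],[44,12],[45,16],[49,0]]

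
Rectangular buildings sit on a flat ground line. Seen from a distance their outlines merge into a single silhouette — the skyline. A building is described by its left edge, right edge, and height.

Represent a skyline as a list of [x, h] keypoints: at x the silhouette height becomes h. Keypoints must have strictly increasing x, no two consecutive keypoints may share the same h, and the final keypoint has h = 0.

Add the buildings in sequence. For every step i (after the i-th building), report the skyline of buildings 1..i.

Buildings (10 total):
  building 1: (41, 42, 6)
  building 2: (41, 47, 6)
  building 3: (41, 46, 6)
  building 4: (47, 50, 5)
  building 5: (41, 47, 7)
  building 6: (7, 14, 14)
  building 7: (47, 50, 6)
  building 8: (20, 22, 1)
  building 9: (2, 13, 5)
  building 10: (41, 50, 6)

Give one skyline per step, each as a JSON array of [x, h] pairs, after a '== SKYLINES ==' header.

== SKYLINES ==
[[41,6],[42,0]]
[[41,6],[47,0]]
[[41,6],[47,0]]
[[41,6],[47,5],[50,0]]
[[41,7],[47,5],[50,0]]
[[7,14],[14,0],[41,7],[47,5],[50,0]]
[[7,14],[14,0],[41,7],[47,6],[50,0]]
[[7,14],[14,0],[20,1],[22,0],[41,7],[47,6],[50,0]]
[[2,5],[7,14],[14,0],[20,1],[22,0],[41,7],[47,6],[50,0]]
[[2,5],[7,14],[14,0],[20,1],[22,0],[41,7],[47,6],[50,0]]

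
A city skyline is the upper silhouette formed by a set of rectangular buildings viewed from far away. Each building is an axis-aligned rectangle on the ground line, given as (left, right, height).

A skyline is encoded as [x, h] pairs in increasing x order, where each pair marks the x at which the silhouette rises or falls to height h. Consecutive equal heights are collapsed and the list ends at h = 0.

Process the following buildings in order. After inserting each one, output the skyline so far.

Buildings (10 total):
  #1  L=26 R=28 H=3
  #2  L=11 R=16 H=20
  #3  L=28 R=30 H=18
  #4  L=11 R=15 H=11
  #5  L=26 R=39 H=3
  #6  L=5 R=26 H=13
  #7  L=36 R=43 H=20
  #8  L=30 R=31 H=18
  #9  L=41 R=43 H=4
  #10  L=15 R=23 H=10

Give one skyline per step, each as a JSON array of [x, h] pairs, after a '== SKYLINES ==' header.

== SKYLINES ==
[[26,3],[28,0]]
[[11,20],[16,0],[26,3],[28,0]]
[[11,20],[16,0],[26,3],[28,18],[30,0]]
[[11,20],[16,0],[26,3],[28,18],[30,0]]
[[11,20],[16,0],[26,3],[28,18],[30,3],[39,0]]
[[5,13],[11,20],[16,13],[26,3],[28,18],[30,3],[39,0]]
[[5,13],[11,20],[16,13],[26,3],[28,18],[30,3],[36,20],[43,0]]
[[5,13],[11,20],[16,13],[26,3],[28,18],[31,3],[36,20],[43,0]]
[[5,13],[11,20],[16,13],[26,3],[28,18],[31,3],[36,20],[43,0]]
[[5,13],[11,20],[16,13],[26,3],[28,18],[31,3],[36,20],[43,0]]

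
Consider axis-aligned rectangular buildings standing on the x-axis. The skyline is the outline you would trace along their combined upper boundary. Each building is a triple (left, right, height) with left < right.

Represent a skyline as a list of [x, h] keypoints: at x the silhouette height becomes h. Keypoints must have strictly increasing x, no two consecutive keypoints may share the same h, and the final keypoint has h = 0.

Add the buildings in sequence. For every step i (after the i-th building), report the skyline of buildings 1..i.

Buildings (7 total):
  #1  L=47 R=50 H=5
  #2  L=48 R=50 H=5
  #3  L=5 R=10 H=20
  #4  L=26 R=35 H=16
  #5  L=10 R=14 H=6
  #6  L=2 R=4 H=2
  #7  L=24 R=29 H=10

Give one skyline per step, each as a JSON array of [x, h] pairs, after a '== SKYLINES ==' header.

== SKYLINES ==
[[47,5],[50,0]]
[[47,5],[50,0]]
[[5,20],[10,0],[47,5],[50,0]]
[[5,20],[10,0],[26,16],[35,0],[47,5],[50,0]]
[[5,20],[10,6],[14,0],[26,16],[35,0],[47,5],[50,0]]
[[2,2],[4,0],[5,20],[10,6],[14,0],[26,16],[35,0],[47,5],[50,0]]
[[2,2],[4,0],[5,20],[10,6],[14,0],[24,10],[26,16],[35,0],[47,5],[50,0]]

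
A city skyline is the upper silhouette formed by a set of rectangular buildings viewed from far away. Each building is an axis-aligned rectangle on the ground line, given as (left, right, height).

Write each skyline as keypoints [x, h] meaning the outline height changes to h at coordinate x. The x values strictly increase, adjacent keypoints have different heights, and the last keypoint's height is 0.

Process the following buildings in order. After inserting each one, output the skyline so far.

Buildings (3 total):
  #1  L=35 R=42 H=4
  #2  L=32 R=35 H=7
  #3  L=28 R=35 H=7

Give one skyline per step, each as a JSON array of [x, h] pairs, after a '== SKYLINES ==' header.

== SKYLINES ==
[[35,4],[42,0]]
[[32,7],[35,4],[42,0]]
[[28,7],[35,4],[42,0]]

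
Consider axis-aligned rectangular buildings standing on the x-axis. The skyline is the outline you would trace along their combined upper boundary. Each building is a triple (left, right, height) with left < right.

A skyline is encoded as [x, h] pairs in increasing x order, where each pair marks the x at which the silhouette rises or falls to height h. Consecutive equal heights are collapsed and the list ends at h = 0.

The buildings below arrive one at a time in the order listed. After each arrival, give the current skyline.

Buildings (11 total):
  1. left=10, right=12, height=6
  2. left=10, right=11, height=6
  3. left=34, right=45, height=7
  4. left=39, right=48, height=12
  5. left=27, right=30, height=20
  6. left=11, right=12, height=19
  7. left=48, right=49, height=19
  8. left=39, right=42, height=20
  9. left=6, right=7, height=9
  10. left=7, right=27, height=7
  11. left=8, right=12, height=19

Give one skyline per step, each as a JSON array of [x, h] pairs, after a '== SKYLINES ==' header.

== SKYLINES ==
[[10,6],[12,0]]
[[10,6],[12,0]]
[[10,6],[12,0],[34,7],[45,0]]
[[10,6],[12,0],[34,7],[39,12],[48,0]]
[[10,6],[12,0],[27,20],[30,0],[34,7],[39,12],[48,0]]
[[10,6],[11,19],[12,0],[27,20],[30,0],[34,7],[39,12],[48,0]]
[[10,6],[11,19],[12,0],[27,20],[30,0],[34,7],[39,12],[48,19],[49,0]]
[[10,6],[11,19],[12,0],[27,20],[30,0],[34,7],[39,20],[42,12],[48,19],[49,0]]
[[6,9],[7,0],[10,6],[11,19],[12,0],[27,20],[30,0],[34,7],[39,20],[42,12],[48,19],[49,0]]
[[6,9],[7,7],[11,19],[12,7],[27,20],[30,0],[34,7],[39,20],[42,12],[48,19],[49,0]]
[[6,9],[7,7],[8,19],[12,7],[27,20],[30,0],[34,7],[39,20],[42,12],[48,19],[49,0]]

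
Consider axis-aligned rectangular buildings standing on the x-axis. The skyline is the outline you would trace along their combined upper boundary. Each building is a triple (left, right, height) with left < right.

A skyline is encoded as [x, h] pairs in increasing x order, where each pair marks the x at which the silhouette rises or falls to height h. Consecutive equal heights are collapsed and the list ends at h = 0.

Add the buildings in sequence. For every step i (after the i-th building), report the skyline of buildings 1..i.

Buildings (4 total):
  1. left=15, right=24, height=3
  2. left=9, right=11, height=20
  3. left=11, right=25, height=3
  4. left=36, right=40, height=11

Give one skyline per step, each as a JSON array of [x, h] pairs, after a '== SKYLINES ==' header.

== SKYLINES ==
[[15,3],[24,0]]
[[9,20],[11,0],[15,3],[24,0]]
[[9,20],[11,3],[25,0]]
[[9,20],[11,3],[25,0],[36,11],[40,0]]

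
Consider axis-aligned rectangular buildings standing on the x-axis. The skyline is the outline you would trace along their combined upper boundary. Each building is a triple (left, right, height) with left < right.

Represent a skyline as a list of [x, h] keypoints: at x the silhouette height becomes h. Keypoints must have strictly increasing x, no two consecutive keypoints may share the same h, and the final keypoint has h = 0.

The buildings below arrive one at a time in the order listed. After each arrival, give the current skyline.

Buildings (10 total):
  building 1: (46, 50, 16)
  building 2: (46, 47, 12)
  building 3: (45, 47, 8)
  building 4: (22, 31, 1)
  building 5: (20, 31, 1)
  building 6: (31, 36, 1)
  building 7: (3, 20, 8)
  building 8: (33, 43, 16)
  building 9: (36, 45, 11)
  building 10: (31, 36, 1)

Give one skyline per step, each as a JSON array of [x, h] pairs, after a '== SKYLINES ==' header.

== SKYLINES ==
[[46,16],[50,0]]
[[46,16],[50,0]]
[[45,8],[46,16],[50,0]]
[[22,1],[31,0],[45,8],[46,16],[50,0]]
[[20,1],[31,0],[45,8],[46,16],[50,0]]
[[20,1],[36,0],[45,8],[46,16],[50,0]]
[[3,8],[20,1],[36,0],[45,8],[46,16],[50,0]]
[[3,8],[20,1],[33,16],[43,0],[45,8],[46,16],[50,0]]
[[3,8],[20,1],[33,16],[43,11],[45,8],[46,16],[50,0]]
[[3,8],[20,1],[33,16],[43,11],[45,8],[46,16],[50,0]]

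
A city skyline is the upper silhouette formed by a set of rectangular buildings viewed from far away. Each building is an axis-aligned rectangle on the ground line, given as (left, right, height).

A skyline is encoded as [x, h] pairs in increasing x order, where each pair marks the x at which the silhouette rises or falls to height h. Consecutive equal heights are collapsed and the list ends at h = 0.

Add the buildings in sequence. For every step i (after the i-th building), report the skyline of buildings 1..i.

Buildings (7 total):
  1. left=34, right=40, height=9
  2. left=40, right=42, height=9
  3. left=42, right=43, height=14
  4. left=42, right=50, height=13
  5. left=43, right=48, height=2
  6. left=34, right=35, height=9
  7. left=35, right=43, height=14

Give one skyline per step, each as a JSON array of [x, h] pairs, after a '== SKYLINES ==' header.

== SKYLINES ==
[[34,9],[40,0]]
[[34,9],[42,0]]
[[34,9],[42,14],[43,0]]
[[34,9],[42,14],[43,13],[50,0]]
[[34,9],[42,14],[43,13],[50,0]]
[[34,9],[42,14],[43,13],[50,0]]
[[34,9],[35,14],[43,13],[50,0]]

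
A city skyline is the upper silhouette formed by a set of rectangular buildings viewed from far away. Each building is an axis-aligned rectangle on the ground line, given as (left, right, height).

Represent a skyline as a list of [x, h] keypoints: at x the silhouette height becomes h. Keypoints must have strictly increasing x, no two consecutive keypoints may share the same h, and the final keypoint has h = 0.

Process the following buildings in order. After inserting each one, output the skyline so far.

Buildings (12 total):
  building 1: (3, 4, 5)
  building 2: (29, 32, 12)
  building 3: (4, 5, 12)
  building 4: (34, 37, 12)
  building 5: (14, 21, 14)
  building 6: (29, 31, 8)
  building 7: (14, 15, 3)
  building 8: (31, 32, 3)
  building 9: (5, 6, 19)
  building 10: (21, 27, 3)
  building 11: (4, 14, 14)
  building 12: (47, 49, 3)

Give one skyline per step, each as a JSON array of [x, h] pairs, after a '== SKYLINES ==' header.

== SKYLINES ==
[[3,5],[4,0]]
[[3,5],[4,0],[29,12],[32,0]]
[[3,5],[4,12],[5,0],[29,12],[32,0]]
[[3,5],[4,12],[5,0],[29,12],[32,0],[34,12],[37,0]]
[[3,5],[4,12],[5,0],[14,14],[21,0],[29,12],[32,0],[34,12],[37,0]]
[[3,5],[4,12],[5,0],[14,14],[21,0],[29,12],[32,0],[34,12],[37,0]]
[[3,5],[4,12],[5,0],[14,14],[21,0],[29,12],[32,0],[34,12],[37,0]]
[[3,5],[4,12],[5,0],[14,14],[21,0],[29,12],[32,0],[34,12],[37,0]]
[[3,5],[4,12],[5,19],[6,0],[14,14],[21,0],[29,12],[32,0],[34,12],[37,0]]
[[3,5],[4,12],[5,19],[6,0],[14,14],[21,3],[27,0],[29,12],[32,0],[34,12],[37,0]]
[[3,5],[4,14],[5,19],[6,14],[21,3],[27,0],[29,12],[32,0],[34,12],[37,0]]
[[3,5],[4,14],[5,19],[6,14],[21,3],[27,0],[29,12],[32,0],[34,12],[37,0],[47,3],[49,0]]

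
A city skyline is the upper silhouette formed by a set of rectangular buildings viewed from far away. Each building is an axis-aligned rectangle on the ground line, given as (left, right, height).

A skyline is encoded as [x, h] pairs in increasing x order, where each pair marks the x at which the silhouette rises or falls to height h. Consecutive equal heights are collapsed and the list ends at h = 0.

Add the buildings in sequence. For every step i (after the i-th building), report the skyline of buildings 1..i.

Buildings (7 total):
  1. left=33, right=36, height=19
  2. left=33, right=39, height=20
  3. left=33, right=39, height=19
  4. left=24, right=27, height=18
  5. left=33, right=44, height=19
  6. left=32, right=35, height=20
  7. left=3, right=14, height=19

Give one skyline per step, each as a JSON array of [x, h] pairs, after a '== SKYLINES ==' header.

== SKYLINES ==
[[33,19],[36,0]]
[[33,20],[39,0]]
[[33,20],[39,0]]
[[24,18],[27,0],[33,20],[39,0]]
[[24,18],[27,0],[33,20],[39,19],[44,0]]
[[24,18],[27,0],[32,20],[39,19],[44,0]]
[[3,19],[14,0],[24,18],[27,0],[32,20],[39,19],[44,0]]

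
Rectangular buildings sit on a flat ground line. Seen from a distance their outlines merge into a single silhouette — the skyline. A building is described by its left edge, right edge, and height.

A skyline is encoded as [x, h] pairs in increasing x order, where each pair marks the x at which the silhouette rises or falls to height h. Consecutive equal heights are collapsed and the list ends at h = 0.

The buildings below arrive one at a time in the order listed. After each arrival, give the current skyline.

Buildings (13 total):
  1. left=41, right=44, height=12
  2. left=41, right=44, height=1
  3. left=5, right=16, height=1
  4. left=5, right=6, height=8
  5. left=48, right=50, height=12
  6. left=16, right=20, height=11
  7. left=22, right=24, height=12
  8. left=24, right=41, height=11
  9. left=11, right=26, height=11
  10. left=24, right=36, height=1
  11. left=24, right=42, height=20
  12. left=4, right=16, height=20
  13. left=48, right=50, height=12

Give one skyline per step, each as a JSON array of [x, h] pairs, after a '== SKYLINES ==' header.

== SKYLINES ==
[[41,12],[44,0]]
[[41,12],[44,0]]
[[5,1],[16,0],[41,12],[44,0]]
[[5,8],[6,1],[16,0],[41,12],[44,0]]
[[5,8],[6,1],[16,0],[41,12],[44,0],[48,12],[50,0]]
[[5,8],[6,1],[16,11],[20,0],[41,12],[44,0],[48,12],[50,0]]
[[5,8],[6,1],[16,11],[20,0],[22,12],[24,0],[41,12],[44,0],[48,12],[50,0]]
[[5,8],[6,1],[16,11],[20,0],[22,12],[24,11],[41,12],[44,0],[48,12],[50,0]]
[[5,8],[6,1],[11,11],[22,12],[24,11],[41,12],[44,0],[48,12],[50,0]]
[[5,8],[6,1],[11,11],[22,12],[24,11],[41,12],[44,0],[48,12],[50,0]]
[[5,8],[6,1],[11,11],[22,12],[24,20],[42,12],[44,0],[48,12],[50,0]]
[[4,20],[16,11],[22,12],[24,20],[42,12],[44,0],[48,12],[50,0]]
[[4,20],[16,11],[22,12],[24,20],[42,12],[44,0],[48,12],[50,0]]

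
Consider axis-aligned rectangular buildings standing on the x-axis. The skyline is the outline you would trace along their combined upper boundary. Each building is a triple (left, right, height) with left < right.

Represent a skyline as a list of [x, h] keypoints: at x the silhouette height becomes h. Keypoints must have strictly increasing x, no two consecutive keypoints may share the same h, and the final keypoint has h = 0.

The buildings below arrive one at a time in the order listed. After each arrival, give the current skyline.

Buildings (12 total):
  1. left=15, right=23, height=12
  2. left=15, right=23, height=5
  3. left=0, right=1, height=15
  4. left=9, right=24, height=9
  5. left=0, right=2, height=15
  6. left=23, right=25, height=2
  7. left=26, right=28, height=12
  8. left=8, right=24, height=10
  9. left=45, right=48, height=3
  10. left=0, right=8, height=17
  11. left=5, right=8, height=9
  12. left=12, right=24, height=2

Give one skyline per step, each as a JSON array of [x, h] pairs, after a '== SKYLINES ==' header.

== SKYLINES ==
[[15,12],[23,0]]
[[15,12],[23,0]]
[[0,15],[1,0],[15,12],[23,0]]
[[0,15],[1,0],[9,9],[15,12],[23,9],[24,0]]
[[0,15],[2,0],[9,9],[15,12],[23,9],[24,0]]
[[0,15],[2,0],[9,9],[15,12],[23,9],[24,2],[25,0]]
[[0,15],[2,0],[9,9],[15,12],[23,9],[24,2],[25,0],[26,12],[28,0]]
[[0,15],[2,0],[8,10],[15,12],[23,10],[24,2],[25,0],[26,12],[28,0]]
[[0,15],[2,0],[8,10],[15,12],[23,10],[24,2],[25,0],[26,12],[28,0],[45,3],[48,0]]
[[0,17],[8,10],[15,12],[23,10],[24,2],[25,0],[26,12],[28,0],[45,3],[48,0]]
[[0,17],[8,10],[15,12],[23,10],[24,2],[25,0],[26,12],[28,0],[45,3],[48,0]]
[[0,17],[8,10],[15,12],[23,10],[24,2],[25,0],[26,12],[28,0],[45,3],[48,0]]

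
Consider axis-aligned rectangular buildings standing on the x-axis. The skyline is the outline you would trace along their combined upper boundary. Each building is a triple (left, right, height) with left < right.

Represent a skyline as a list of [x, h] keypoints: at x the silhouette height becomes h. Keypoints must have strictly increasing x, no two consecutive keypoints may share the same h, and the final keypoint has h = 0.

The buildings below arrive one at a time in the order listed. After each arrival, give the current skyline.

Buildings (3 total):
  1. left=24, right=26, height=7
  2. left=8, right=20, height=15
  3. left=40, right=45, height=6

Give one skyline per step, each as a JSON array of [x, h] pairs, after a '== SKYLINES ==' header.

== SKYLINES ==
[[24,7],[26,0]]
[[8,15],[20,0],[24,7],[26,0]]
[[8,15],[20,0],[24,7],[26,0],[40,6],[45,0]]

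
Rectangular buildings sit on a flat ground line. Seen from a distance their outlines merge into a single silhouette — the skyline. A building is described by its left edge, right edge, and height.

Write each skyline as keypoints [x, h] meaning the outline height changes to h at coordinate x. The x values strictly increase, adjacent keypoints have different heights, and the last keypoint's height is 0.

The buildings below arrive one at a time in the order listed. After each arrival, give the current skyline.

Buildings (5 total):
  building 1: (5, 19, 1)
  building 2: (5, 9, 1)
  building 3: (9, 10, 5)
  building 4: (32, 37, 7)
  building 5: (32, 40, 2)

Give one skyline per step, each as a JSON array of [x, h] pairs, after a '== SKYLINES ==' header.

== SKYLINES ==
[[5,1],[19,0]]
[[5,1],[19,0]]
[[5,1],[9,5],[10,1],[19,0]]
[[5,1],[9,5],[10,1],[19,0],[32,7],[37,0]]
[[5,1],[9,5],[10,1],[19,0],[32,7],[37,2],[40,0]]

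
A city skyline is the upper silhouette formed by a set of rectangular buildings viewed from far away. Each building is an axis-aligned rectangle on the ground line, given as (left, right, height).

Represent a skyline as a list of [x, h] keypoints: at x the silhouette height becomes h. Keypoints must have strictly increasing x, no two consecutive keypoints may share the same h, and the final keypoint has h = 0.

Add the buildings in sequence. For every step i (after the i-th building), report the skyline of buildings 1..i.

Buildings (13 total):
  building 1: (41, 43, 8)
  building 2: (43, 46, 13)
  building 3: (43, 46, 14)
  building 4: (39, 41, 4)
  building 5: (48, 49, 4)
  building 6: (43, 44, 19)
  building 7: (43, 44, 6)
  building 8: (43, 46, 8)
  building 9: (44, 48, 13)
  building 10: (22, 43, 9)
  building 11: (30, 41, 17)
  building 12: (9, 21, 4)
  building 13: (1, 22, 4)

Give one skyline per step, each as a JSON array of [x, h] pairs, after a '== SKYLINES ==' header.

== SKYLINES ==
[[41,8],[43,0]]
[[41,8],[43,13],[46,0]]
[[41,8],[43,14],[46,0]]
[[39,4],[41,8],[43,14],[46,0]]
[[39,4],[41,8],[43,14],[46,0],[48,4],[49,0]]
[[39,4],[41,8],[43,19],[44,14],[46,0],[48,4],[49,0]]
[[39,4],[41,8],[43,19],[44,14],[46,0],[48,4],[49,0]]
[[39,4],[41,8],[43,19],[44,14],[46,0],[48,4],[49,0]]
[[39,4],[41,8],[43,19],[44,14],[46,13],[48,4],[49,0]]
[[22,9],[43,19],[44,14],[46,13],[48,4],[49,0]]
[[22,9],[30,17],[41,9],[43,19],[44,14],[46,13],[48,4],[49,0]]
[[9,4],[21,0],[22,9],[30,17],[41,9],[43,19],[44,14],[46,13],[48,4],[49,0]]
[[1,4],[22,9],[30,17],[41,9],[43,19],[44,14],[46,13],[48,4],[49,0]]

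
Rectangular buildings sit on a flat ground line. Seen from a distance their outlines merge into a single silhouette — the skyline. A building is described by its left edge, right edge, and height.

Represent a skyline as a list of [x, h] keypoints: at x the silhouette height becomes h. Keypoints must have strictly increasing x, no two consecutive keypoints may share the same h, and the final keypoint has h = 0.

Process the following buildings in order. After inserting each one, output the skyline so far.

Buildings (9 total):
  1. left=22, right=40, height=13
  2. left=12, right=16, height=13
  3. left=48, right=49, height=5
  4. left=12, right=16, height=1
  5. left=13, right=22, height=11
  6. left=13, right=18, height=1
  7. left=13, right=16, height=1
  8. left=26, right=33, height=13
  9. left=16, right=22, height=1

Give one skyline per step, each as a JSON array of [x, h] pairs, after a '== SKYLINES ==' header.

== SKYLINES ==
[[22,13],[40,0]]
[[12,13],[16,0],[22,13],[40,0]]
[[12,13],[16,0],[22,13],[40,0],[48,5],[49,0]]
[[12,13],[16,0],[22,13],[40,0],[48,5],[49,0]]
[[12,13],[16,11],[22,13],[40,0],[48,5],[49,0]]
[[12,13],[16,11],[22,13],[40,0],[48,5],[49,0]]
[[12,13],[16,11],[22,13],[40,0],[48,5],[49,0]]
[[12,13],[16,11],[22,13],[40,0],[48,5],[49,0]]
[[12,13],[16,11],[22,13],[40,0],[48,5],[49,0]]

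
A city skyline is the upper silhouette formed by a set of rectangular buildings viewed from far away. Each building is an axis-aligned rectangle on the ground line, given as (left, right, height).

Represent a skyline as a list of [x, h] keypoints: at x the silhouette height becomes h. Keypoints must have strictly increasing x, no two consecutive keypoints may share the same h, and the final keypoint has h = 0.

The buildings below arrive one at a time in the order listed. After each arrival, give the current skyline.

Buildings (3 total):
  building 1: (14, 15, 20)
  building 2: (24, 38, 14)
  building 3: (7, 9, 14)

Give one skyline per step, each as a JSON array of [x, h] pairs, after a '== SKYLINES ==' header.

== SKYLINES ==
[[14,20],[15,0]]
[[14,20],[15,0],[24,14],[38,0]]
[[7,14],[9,0],[14,20],[15,0],[24,14],[38,0]]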